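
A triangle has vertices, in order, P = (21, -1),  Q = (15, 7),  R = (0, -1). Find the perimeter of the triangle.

48

|PQ| = √((-6)² + (8)²) = √100 = 10
|QR| = √((-15)² + (-8)²) = √289 = 17
|RP| = √((21)² + (0)²) = √441 = 21
Perimeter = 10 + 17 + 21 = 48.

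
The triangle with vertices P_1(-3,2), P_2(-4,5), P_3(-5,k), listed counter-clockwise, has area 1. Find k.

6

Write out the shoelace sum; only the two edges meeting at P_3 involve k:
2·Area = [((-4)·k − (-5)·5) + ((-5)·2 − (-3)·k)] + -7
       = -1·k + 8 = 2
⇒ k = 6.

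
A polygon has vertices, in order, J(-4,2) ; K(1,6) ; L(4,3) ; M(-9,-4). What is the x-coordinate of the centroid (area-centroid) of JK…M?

-12/7

Apply the shoelace (surveyor's) formula. First the cross-terms c_i = x_i·y_{i+1} − x_{i+1}·y_i:
  -26, -21, 11, -34  ⇒  2A = -70, A = -35.
Then Σ (x_i + x_{i+1})·c_i = 360, so x̄ = 360 / (6·(-35)) = -12/7.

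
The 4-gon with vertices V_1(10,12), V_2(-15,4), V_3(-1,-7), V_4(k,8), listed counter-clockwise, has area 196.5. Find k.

8

The doubled signed area Σ (x_i y_{i+1} − x_{i+1} y_i) is linear in k.
With k=0 it equals 241; the coefficient of k is 19 (from the two edges through V_4).
So 19·k + 241 = 2·196.5 = 393 ⇒ k = 8.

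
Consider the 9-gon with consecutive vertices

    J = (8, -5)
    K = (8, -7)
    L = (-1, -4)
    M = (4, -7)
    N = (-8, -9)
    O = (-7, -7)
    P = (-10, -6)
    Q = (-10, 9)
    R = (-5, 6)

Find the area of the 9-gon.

Apply the shoelace formula: 2A = Σ (x_i·y_{i+1} − x_{i+1}·y_i), indices taken mod 9.
Σ = (-16) + (-39) + (23) + (-92) + (-7) + (-28) + (-150) + (-15) + (-23) = -347
Area = |Σ|/2 = 173.5.

173.5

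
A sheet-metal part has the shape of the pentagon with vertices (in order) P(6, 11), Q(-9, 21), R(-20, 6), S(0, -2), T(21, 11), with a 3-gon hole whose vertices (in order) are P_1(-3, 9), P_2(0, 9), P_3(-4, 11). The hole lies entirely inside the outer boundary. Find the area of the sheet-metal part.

Outer boundary:
Apply the surveyor's formula: 2A = Σ (x_i·y_{i+1} − x_{i+1}·y_i), indices taken mod 5.
Cross-terms: 225, 366, 40, 42, 165  ⇒  Σ = 838
Area = |Σ|/2 = 419.
Hole:
Apply Gauss's area formula: 2A = Σ (x_i·y_{i+1} − x_{i+1}·y_i), indices taken mod 3.
Σ = (-27) + (36) + (-3) = 6
Area = |Σ|/2 = 3.
Net area = 419 − 3 = 416.

416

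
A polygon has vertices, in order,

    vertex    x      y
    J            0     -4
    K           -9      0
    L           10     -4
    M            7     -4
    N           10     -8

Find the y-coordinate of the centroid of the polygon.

Apply the shoelace (surveyor's) formula. First the cross-terms c_i = x_i·y_{i+1} − x_{i+1}·y_i:
  -36, 36, -12, -16, -40  ⇒  2A = -68, A = -34.
Then Σ (y_i + y_{i+1})·c_i = 768, so ȳ = 768 / (6·(-34)) = -64/17.

-64/17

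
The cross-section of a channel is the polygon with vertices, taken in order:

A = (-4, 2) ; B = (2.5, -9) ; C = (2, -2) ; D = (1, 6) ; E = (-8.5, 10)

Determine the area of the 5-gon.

Apply the shoelace (surveyor's) formula: 2A = Σ (x_i·y_{i+1} − x_{i+1}·y_i), indices taken mod 5.
Σ = (31) + (13) + (14) + (61) + (23) = 142
Area = |Σ|/2 = 71.

71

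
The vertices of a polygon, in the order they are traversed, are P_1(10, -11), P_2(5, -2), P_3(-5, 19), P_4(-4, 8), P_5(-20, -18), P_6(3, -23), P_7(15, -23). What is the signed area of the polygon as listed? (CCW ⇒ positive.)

Apply the surveyor's formula: 2A = Σ (x_i·y_{i+1} − x_{i+1}·y_i), indices taken mod 7.
Σ = (35) + (85) + (36) + (232) + (514) + (276) + (65) = 1243
Signed area = Σ/2 = 621.5 (positive ⇒ counter-clockwise traversal).

621.5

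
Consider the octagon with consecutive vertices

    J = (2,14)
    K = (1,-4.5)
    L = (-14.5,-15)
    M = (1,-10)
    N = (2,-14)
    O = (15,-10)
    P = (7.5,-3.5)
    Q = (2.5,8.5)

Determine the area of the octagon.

Σ = (-23) + (-80.25) + (160) + (6) + (190) + (22.5) + (72.5) + (18) = 365.75
Area = |Σ|/2 = 182.875.

182.875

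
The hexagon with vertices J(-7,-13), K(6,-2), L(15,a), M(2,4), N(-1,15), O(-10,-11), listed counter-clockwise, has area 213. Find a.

-1

Write out the shoelace sum; only the two edges meeting at L involve a:
2·Area = [(6·a − 15·(-2)) + (15·4 − 2·a)] + 340
       = 4·a + 430 = 426
⇒ a = -1.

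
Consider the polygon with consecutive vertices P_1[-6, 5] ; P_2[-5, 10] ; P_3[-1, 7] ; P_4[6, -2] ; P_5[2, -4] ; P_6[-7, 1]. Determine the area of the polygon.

Apply the surveyor's formula: 2A = Σ (x_i·y_{i+1} − x_{i+1}·y_i), indices taken mod 6.
Σ = (-35) + (-25) + (-40) + (-20) + (-26) + (-29) = -175
Area = |Σ|/2 = 87.5.

87.5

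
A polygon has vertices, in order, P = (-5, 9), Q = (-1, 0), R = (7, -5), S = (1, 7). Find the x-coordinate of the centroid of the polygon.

29/42

Apply the surveyor's formula. First the cross-terms c_i = x_i·y_{i+1} − x_{i+1}·y_i:
  9, 5, 54, 44  ⇒  2A = 112, A = 56.
Then Σ (x_i + x_{i+1})·c_i = 232, so x̄ = 232 / (6·56) = 29/42.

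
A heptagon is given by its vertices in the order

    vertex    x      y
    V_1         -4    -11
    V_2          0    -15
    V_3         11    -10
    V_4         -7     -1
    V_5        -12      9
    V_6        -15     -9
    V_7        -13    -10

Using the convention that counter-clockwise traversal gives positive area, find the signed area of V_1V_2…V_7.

Apply Gauss's area formula: 2A = Σ (x_i·y_{i+1} − x_{i+1}·y_i), indices taken mod 7.
Σ = (60) + (165) + (-81) + (-75) + (243) + (33) + (103) = 448
Signed area = Σ/2 = 224 (positive ⇒ counter-clockwise traversal).

224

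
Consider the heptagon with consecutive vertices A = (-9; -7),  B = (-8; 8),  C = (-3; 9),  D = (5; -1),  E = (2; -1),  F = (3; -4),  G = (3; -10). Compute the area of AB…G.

Apply the shoelace formula: 2A = Σ (x_i·y_{i+1} − x_{i+1}·y_i), indices taken mod 7.
Cross-terms: -128, -48, -42, -3, -5, -18, -111  ⇒  Σ = -355
Area = |Σ|/2 = 177.5.

177.5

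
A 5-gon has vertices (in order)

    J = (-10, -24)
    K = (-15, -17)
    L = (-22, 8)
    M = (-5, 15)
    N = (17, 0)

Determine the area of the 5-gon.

818.5

Apply the shoelace formula: 2A = Σ (x_i·y_{i+1} − x_{i+1}·y_i), indices taken mod 5.
Σ = (-190) + (-494) + (-290) + (-255) + (-408) = -1637
Area = |Σ|/2 = 818.5.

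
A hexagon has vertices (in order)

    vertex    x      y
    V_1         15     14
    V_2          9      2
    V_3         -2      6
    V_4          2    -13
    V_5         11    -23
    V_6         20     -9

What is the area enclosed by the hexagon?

Σ = (-96) + (58) + (14) + (97) + (361) + (415) = 849
Area = |Σ|/2 = 424.5.

424.5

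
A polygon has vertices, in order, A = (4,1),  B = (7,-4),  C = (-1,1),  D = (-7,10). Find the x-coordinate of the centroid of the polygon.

1/3

Apply the shoelace formula. First the cross-terms c_i = x_i·y_{i+1} − x_{i+1}·y_i:
  -23, 3, -3, -47  ⇒  2A = -70, A = -35.
Then Σ (x_i + x_{i+1})·c_i = -70, so x̄ = -70 / (6·(-35)) = 1/3.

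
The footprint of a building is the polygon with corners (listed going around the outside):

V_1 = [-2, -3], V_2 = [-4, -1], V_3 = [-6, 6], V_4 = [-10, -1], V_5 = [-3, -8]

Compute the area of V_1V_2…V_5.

Cross-terms: -10, -30, 66, 77, -7  ⇒  Σ = 96
Area = |Σ|/2 = 48.

48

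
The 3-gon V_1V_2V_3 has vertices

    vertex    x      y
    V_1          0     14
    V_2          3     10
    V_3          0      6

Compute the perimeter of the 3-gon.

18

|V_1V_2| = √((3)² + (-4)²) = √25 = 5
|V_2V_3| = √((-3)² + (-4)²) = √25 = 5
|V_3V_1| = √((0)² + (8)²) = √64 = 8
Perimeter = 5 + 5 + 8 = 18.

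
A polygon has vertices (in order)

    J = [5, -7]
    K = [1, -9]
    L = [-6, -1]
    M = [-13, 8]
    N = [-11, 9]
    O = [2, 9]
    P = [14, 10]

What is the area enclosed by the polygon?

277

Σ = (-38) + (-55) + (-61) + (-29) + (-117) + (-106) + (-148) = -554
Area = |Σ|/2 = 277.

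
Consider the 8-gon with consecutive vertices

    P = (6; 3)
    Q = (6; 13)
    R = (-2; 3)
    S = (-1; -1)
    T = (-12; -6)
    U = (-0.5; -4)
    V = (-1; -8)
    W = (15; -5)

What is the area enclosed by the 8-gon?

Apply Gauss's area formula: 2A = Σ (x_i·y_{i+1} − x_{i+1}·y_i), indices taken mod 8.
Σ = (60) + (44) + (5) + (-6) + (45) + (0) + (125) + (75) = 348
Area = |Σ|/2 = 174.

174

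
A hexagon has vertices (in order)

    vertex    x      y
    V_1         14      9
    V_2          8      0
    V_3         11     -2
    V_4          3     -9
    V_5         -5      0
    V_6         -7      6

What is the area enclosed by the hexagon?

Apply the surveyor's formula: 2A = Σ (x_i·y_{i+1} − x_{i+1}·y_i), indices taken mod 6.
Σ = (-72) + (-16) + (-93) + (-45) + (-30) + (-147) = -403
Area = |Σ|/2 = 201.5.

201.5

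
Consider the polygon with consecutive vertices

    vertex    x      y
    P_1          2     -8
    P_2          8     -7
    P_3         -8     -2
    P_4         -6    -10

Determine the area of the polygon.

57

Σ = (50) + (-72) + (68) + (68) = 114
Area = |Σ|/2 = 57.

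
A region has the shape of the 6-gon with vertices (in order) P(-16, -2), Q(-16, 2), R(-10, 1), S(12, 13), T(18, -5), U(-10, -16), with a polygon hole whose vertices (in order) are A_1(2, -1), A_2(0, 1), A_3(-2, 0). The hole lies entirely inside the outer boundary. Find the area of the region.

532

Outer boundary:
P→Q: (-16)(2) − (-16)(-2) = -64
Q→R: (-16)(1) − (-10)(2) = 4
R→S: (-10)(13) − (12)(1) = -142
S→T: (12)(-5) − (18)(13) = -294
T→U: (18)(-16) − (-10)(-5) = -338
U→P: (-10)(-2) − (-16)(-16) = -236
Σ = -1070
Area = |Σ|/2 = 535.
Hole:
Apply Gauss's area formula: 2A = Σ (x_i·y_{i+1} − x_{i+1}·y_i), indices taken mod 3.
Cross-terms: 2, 2, 2  ⇒  Σ = 6
Area = |Σ|/2 = 3.
Net area = 535 − 3 = 532.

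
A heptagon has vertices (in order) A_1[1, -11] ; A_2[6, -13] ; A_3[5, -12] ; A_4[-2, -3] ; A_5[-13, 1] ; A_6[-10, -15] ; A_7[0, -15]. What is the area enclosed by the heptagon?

168

Cross-terms: 53, -7, -39, -41, 205, 150, 15  ⇒  Σ = 336
Area = |Σ|/2 = 168.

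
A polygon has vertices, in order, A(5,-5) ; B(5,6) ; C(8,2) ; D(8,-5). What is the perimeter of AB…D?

|AB| = √((0)² + (11)²) = √121 = 11
|BC| = √((3)² + (-4)²) = √25 = 5
|CD| = √((0)² + (-7)²) = √49 = 7
|DA| = √((-3)² + (0)²) = √9 = 3
Perimeter = 11 + 5 + 7 + 3 = 26.

26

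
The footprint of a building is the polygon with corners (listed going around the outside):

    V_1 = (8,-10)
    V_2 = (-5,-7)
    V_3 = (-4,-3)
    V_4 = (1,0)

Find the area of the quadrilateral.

Apply Gauss's area formula: 2A = Σ (x_i·y_{i+1} − x_{i+1}·y_i), indices taken mod 4.
Cross-terms: -106, -13, 3, -10  ⇒  Σ = -126
Area = |Σ|/2 = 63.

63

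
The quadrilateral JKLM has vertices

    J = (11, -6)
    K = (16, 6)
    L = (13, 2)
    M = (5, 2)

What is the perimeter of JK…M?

|JK| = √((5)² + (12)²) = √169 = 13
|KL| = √((-3)² + (-4)²) = √25 = 5
|LM| = √((-8)² + (0)²) = √64 = 8
|MJ| = √((6)² + (-8)²) = √100 = 10
Perimeter = 13 + 5 + 8 + 10 = 36.

36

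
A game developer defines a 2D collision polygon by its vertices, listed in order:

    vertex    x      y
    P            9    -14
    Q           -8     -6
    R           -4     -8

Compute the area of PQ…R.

1

Apply the surveyor's formula: 2A = Σ (x_i·y_{i+1} − x_{i+1}·y_i), indices taken mod 3.
P→Q: (9)(-6) − (-8)(-14) = -166
Q→R: (-8)(-8) − (-4)(-6) = 40
R→P: (-4)(-14) − (9)(-8) = 128
Σ = 2
Area = |Σ|/2 = 1.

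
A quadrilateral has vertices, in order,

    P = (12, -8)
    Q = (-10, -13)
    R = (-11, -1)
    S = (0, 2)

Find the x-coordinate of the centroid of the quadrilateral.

-455/249

Apply the surveyor's formula. First the cross-terms c_i = x_i·y_{i+1} − x_{i+1}·y_i:
  -236, -133, -22, -24  ⇒  2A = -415, A = -207.5.
Then Σ (x_i + x_{i+1})·c_i = 2275, so x̄ = 2275 / (6·(-207.5)) = -455/249.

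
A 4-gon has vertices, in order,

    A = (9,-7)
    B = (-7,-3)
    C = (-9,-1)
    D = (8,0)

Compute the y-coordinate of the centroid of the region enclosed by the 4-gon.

-17/6

Apply the shoelace formula. First the cross-terms c_i = x_i·y_{i+1} − x_{i+1}·y_i:
  -76, -20, 8, -56  ⇒  2A = -144, A = -72.
Then Σ (y_i + y_{i+1})·c_i = 1224, so ȳ = 1224 / (6·(-72)) = -17/6.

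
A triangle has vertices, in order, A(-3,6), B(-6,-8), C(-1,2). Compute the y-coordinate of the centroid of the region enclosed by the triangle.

Apply the shoelace (surveyor's) formula. First the cross-terms c_i = x_i·y_{i+1} − x_{i+1}·y_i:
  60, -20, 0  ⇒  2A = 40, A = 20.
Then Σ (y_i + y_{i+1})·c_i = 0, so ȳ = 0 / (6·20) = 0.

0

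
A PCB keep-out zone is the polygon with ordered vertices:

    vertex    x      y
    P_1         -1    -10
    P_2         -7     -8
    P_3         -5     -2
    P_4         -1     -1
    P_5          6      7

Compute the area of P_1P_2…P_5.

69.5

Apply Gauss's area formula: 2A = Σ (x_i·y_{i+1} − x_{i+1}·y_i), indices taken mod 5.
Σ = (-62) + (-26) + (3) + (-1) + (-53) = -139
Area = |Σ|/2 = 69.5.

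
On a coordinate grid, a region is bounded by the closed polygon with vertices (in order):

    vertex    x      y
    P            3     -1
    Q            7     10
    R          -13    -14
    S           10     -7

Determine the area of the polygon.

Σ = (37) + (32) + (231) + (11) = 311
Area = |Σ|/2 = 155.5.

155.5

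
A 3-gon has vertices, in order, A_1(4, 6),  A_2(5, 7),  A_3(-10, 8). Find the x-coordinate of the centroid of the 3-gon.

Apply the shoelace (surveyor's) formula. First the cross-terms c_i = x_i·y_{i+1} − x_{i+1}·y_i:
  -2, 110, -92  ⇒  2A = 16, A = 8.
Then Σ (x_i + x_{i+1})·c_i = -16, so x̄ = -16 / (6·8) = -1/3.

-1/3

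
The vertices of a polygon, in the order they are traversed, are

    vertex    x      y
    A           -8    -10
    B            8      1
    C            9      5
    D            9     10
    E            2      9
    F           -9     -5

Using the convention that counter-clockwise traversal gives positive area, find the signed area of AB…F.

165

Apply the shoelace formula: 2A = Σ (x_i·y_{i+1} − x_{i+1}·y_i), indices taken mod 6.
Σ = (72) + (31) + (45) + (61) + (71) + (50) = 330
Signed area = Σ/2 = 165 (positive ⇒ counter-clockwise traversal).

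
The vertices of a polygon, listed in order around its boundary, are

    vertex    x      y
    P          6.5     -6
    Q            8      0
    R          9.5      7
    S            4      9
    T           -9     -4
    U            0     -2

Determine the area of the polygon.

128.75

Σ = (48) + (56) + (57.5) + (65) + (18) + (13) = 257.5
Area = |Σ|/2 = 128.75.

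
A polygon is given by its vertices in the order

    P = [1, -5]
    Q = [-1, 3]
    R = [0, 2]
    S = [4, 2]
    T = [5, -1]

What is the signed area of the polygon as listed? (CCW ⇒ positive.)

Cross-terms: -2, -2, -8, -14, -24  ⇒  Σ = -50
Signed area = Σ/2 = -25 (negative ⇒ clockwise traversal).

-25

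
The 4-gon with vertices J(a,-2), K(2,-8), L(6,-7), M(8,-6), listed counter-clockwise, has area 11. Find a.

10

Write out the shoelace sum; only the two edges meeting at J involve a:
2·Area = [(8·(-2) − a·(-6)) + (a·(-8) − 2·(-2))] + 54
       = -2·a + 42 = 22
⇒ a = 10.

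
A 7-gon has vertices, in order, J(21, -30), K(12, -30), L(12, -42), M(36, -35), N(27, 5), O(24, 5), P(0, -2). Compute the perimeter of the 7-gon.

|JK| = √((-9)² + (0)²) = √81 = 9
|KL| = √((0)² + (-12)²) = √144 = 12
|LM| = √((24)² + (7)²) = √625 = 25
|MN| = √((-9)² + (40)²) = √1681 = 41
|NO| = √((-3)² + (0)²) = √9 = 3
|OP| = √((-24)² + (-7)²) = √625 = 25
|PJ| = √((21)² + (-28)²) = √1225 = 35
Perimeter = 9 + 12 + 25 + 41 + 3 + 25 + 35 = 150.

150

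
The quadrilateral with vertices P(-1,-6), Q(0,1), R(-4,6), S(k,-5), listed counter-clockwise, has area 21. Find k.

-2

Write out the shoelace sum; only the two edges meeting at S involve k:
2·Area = [((-4)·(-5) − k·6) + (k·(-6) − (-1)·(-5))] + 3
       = -12·k + 18 = 42
⇒ k = -2.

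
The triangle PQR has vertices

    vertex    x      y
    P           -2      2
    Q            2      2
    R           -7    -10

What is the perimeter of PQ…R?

|PQ| = √((4)² + (0)²) = √16 = 4
|QR| = √((-9)² + (-12)²) = √225 = 15
|RP| = √((5)² + (12)²) = √169 = 13
Perimeter = 4 + 15 + 13 = 32.

32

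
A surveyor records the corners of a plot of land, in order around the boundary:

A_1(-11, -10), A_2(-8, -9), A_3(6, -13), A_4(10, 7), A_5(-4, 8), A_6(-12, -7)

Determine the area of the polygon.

312

Apply the shoelace (surveyor's) formula: 2A = Σ (x_i·y_{i+1} − x_{i+1}·y_i), indices taken mod 6.
A_1→A_2: (-11)(-9) − (-8)(-10) = 19
A_2→A_3: (-8)(-13) − (6)(-9) = 158
A_3→A_4: (6)(7) − (10)(-13) = 172
A_4→A_5: (10)(8) − (-4)(7) = 108
A_5→A_6: (-4)(-7) − (-12)(8) = 124
A_6→A_1: (-12)(-10) − (-11)(-7) = 43
Σ = 624
Area = |Σ|/2 = 312.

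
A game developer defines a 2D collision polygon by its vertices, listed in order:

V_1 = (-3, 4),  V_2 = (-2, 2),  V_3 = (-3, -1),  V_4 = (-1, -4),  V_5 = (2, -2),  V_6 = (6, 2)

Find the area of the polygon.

Apply the shoelace (surveyor's) formula: 2A = Σ (x_i·y_{i+1} − x_{i+1}·y_i), indices taken mod 6.
Σ = (2) + (8) + (11) + (10) + (16) + (30) = 77
Area = |Σ|/2 = 38.5.

38.5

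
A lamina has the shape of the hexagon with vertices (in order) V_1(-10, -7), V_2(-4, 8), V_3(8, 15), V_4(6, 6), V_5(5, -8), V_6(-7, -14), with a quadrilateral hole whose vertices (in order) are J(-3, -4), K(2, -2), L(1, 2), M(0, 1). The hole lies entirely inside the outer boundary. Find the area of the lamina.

272.5

Outer boundary:
Apply the shoelace (surveyor's) formula: 2A = Σ (x_i·y_{i+1} − x_{i+1}·y_i), indices taken mod 6.
Σ = (-108) + (-124) + (-42) + (-78) + (-126) + (-91) = -569
Area = |Σ|/2 = 284.5.
Hole:
Apply the shoelace (surveyor's) formula: 2A = Σ (x_i·y_{i+1} − x_{i+1}·y_i), indices taken mod 4.
J→K: (-3)(-2) − (2)(-4) = 14
K→L: (2)(2) − (1)(-2) = 6
L→M: (1)(1) − (0)(2) = 1
M→J: (0)(-4) − (-3)(1) = 3
Σ = 24
Area = |Σ|/2 = 12.
Net area = 284.5 − 12 = 272.5.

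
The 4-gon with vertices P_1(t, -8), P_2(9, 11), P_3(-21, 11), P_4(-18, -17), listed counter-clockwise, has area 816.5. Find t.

The doubled signed area Σ (x_i y_{i+1} − x_{i+1} y_i) is linear in t.
With t=0 it equals 1101; the coefficient of t is 28 (from the two edges through P_1).
So 28·t + 1101 = 2·816.5 = 1633 ⇒ t = 19.

19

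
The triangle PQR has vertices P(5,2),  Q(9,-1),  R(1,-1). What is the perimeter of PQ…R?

|PQ| = √((4)² + (-3)²) = √25 = 5
|QR| = √((-8)² + (0)²) = √64 = 8
|RP| = √((4)² + (3)²) = √25 = 5
Perimeter = 5 + 8 + 5 = 18.

18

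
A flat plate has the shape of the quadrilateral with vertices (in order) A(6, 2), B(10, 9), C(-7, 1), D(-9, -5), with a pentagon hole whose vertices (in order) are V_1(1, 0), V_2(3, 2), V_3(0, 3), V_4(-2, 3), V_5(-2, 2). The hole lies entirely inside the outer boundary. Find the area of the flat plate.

Outer boundary:
A→B: (6)(9) − (10)(2) = 34
B→C: (10)(1) − (-7)(9) = 73
C→D: (-7)(-5) − (-9)(1) = 44
D→A: (-9)(2) − (6)(-5) = 12
Σ = 163
Area = |Σ|/2 = 81.5.
Hole:
Apply Gauss's area formula: 2A = Σ (x_i·y_{i+1} − x_{i+1}·y_i), indices taken mod 5.
Σ = (2) + (9) + (6) + (2) + (-2) = 17
Area = |Σ|/2 = 8.5.
Net area = 81.5 − 8.5 = 73.

73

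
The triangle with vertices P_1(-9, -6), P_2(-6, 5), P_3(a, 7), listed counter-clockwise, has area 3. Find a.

-6

Write out the shoelace sum; only the two edges meeting at P_3 involve a:
2·Area = [((-6)·7 − a·5) + (a·(-6) − (-9)·7)] + -81
       = -11·a + -60 = 6
⇒ a = -6.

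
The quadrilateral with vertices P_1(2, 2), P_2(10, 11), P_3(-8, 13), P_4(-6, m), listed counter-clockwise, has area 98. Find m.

The doubled signed area Σ (x_i y_{i+1} − x_{i+1} y_i) is linear in m.
With m=0 it equals 286; the coefficient of m is -10 (from the two edges through P_4).
So -10·m + 286 = 2·98 = 196 ⇒ m = 9.

9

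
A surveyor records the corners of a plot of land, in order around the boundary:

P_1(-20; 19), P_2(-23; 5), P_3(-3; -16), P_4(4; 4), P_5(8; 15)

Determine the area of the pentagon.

Apply the shoelace formula: 2A = Σ (x_i·y_{i+1} − x_{i+1}·y_i), indices taken mod 5.
Σ = (337) + (383) + (52) + (28) + (452) = 1252
Area = |Σ|/2 = 626.

626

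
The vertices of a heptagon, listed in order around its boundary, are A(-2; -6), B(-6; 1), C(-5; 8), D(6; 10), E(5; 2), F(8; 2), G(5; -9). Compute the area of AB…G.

176.5

Apply the shoelace (surveyor's) formula: 2A = Σ (x_i·y_{i+1} − x_{i+1}·y_i), indices taken mod 7.
Σ = (-38) + (-43) + (-98) + (-38) + (-6) + (-82) + (-48) = -353
Area = |Σ|/2 = 176.5.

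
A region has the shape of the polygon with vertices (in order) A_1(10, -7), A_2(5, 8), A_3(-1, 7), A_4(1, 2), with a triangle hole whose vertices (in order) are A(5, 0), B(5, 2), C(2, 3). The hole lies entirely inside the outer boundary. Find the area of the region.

Outer boundary:
Σ = (115) + (43) + (-9) + (-27) = 122
Area = |Σ|/2 = 61.
Hole:
Apply the surveyor's formula: 2A = Σ (x_i·y_{i+1} − x_{i+1}·y_i), indices taken mod 3.
Σ = (10) + (11) + (-15) = 6
Area = |Σ|/2 = 3.
Net area = 61 − 3 = 58.

58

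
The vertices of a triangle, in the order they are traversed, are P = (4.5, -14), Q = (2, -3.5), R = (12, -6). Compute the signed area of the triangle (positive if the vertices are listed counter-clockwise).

-49.375

Apply the surveyor's formula: 2A = Σ (x_i·y_{i+1} − x_{i+1}·y_i), indices taken mod 3.
P→Q: (4.5)(-3.5) − (2)(-14) = 12.25
Q→R: (2)(-6) − (12)(-3.5) = 30
R→P: (12)(-14) − (4.5)(-6) = -141
Σ = -98.75
Signed area = Σ/2 = -49.375 (negative ⇒ clockwise traversal).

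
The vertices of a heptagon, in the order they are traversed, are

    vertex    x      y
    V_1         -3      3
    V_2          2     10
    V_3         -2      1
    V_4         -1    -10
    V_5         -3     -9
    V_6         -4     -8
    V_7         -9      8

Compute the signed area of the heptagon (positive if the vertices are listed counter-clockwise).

Cross-terms: -36, 22, 21, -21, -12, -104, -3  ⇒  Σ = -133
Signed area = Σ/2 = -66.5 (negative ⇒ clockwise traversal).

-66.5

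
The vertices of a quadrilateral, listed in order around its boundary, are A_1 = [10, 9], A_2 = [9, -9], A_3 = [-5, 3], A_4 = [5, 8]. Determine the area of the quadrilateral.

Apply the shoelace (surveyor's) formula: 2A = Σ (x_i·y_{i+1} − x_{i+1}·y_i), indices taken mod 4.
Σ = (-171) + (-18) + (-55) + (-35) = -279
Area = |Σ|/2 = 139.5.

139.5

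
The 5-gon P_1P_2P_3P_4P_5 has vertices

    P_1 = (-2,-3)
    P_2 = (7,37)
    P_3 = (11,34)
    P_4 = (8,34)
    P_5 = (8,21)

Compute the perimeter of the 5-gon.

88

|P_1P_2| = √((9)² + (40)²) = √1681 = 41
|P_2P_3| = √((4)² + (-3)²) = √25 = 5
|P_3P_4| = √((-3)² + (0)²) = √9 = 3
|P_4P_5| = √((0)² + (-13)²) = √169 = 13
|P_5P_1| = √((-10)² + (-24)²) = √676 = 26
Perimeter = 41 + 5 + 3 + 13 + 26 = 88.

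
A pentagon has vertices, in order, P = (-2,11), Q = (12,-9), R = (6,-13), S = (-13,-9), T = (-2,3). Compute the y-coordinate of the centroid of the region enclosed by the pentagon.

-55/12

Apply the shoelace (surveyor's) formula. First the cross-terms c_i = x_i·y_{i+1} − x_{i+1}·y_i:
  -114, -102, -223, -57, -16  ⇒  2A = -512, A = -256.
Then Σ (y_i + y_{i+1})·c_i = 7040, so ȳ = 7040 / (6·(-256)) = -55/12.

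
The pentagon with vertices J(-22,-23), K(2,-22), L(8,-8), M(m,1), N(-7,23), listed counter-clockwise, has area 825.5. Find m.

9

The doubled signed area Σ (x_i y_{i+1} − x_{i+1} y_i) is linear in m.
With m=0 it equals 1372; the coefficient of m is 31 (from the two edges through M).
So 31·m + 1372 = 2·825.5 = 1651 ⇒ m = 9.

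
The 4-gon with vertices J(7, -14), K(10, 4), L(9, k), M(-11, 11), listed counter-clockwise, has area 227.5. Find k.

The doubled signed area Σ (x_i y_{i+1} − x_{i+1} y_i) is linear in k.
With k=0 it equals 308; the coefficient of k is 21 (from the two edges through L).
So 21·k + 308 = 2·227.5 = 455 ⇒ k = 7.

7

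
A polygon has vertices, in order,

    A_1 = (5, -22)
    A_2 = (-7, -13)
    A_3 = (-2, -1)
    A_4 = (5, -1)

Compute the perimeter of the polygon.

56

|A_1A_2| = √((-12)² + (9)²) = √225 = 15
|A_2A_3| = √((5)² + (12)²) = √169 = 13
|A_3A_4| = √((7)² + (0)²) = √49 = 7
|A_4A_1| = √((0)² + (-21)²) = √441 = 21
Perimeter = 15 + 13 + 7 + 21 = 56.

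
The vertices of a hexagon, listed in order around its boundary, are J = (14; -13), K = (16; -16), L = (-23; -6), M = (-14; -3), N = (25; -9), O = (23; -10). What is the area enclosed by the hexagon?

248

Apply the shoelace formula: 2A = Σ (x_i·y_{i+1} − x_{i+1}·y_i), indices taken mod 6.
Cross-terms: -16, -464, -15, 201, -43, -159  ⇒  Σ = -496
Area = |Σ|/2 = 248.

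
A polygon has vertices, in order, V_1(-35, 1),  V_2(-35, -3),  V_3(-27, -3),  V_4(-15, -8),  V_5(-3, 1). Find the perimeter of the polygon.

|V_1V_2| = √((0)² + (-4)²) = √16 = 4
|V_2V_3| = √((8)² + (0)²) = √64 = 8
|V_3V_4| = √((12)² + (-5)²) = √169 = 13
|V_4V_5| = √((12)² + (9)²) = √225 = 15
|V_5V_1| = √((-32)² + (0)²) = √1024 = 32
Perimeter = 4 + 8 + 13 + 15 + 32 = 72.

72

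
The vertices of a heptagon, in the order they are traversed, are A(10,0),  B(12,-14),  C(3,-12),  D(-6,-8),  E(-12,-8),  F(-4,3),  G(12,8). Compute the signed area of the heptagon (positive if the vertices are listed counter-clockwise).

-301

A→B: (10)(-14) − (12)(0) = -140
B→C: (12)(-12) − (3)(-14) = -102
C→D: (3)(-8) − (-6)(-12) = -96
D→E: (-6)(-8) − (-12)(-8) = -48
E→F: (-12)(3) − (-4)(-8) = -68
F→G: (-4)(8) − (12)(3) = -68
G→A: (12)(0) − (10)(8) = -80
Σ = -602
Signed area = Σ/2 = -301 (negative ⇒ clockwise traversal).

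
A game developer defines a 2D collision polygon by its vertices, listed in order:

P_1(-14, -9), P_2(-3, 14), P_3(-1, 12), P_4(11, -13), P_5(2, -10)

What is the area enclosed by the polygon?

Apply the shoelace formula: 2A = Σ (x_i·y_{i+1} − x_{i+1}·y_i), indices taken mod 5.
Σ = (-223) + (-22) + (-119) + (-84) + (-158) = -606
Area = |Σ|/2 = 303.

303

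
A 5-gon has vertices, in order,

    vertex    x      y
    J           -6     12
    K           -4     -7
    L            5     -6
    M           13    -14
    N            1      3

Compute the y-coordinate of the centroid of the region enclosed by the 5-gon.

-61/72

Apply the surveyor's formula. First the cross-terms c_i = x_i·y_{i+1} − x_{i+1}·y_i:
  90, 59, 8, 53, 30  ⇒  2A = 240, A = 120.
Then Σ (y_i + y_{i+1})·c_i = -610, so ȳ = -610 / (6·120) = -61/72.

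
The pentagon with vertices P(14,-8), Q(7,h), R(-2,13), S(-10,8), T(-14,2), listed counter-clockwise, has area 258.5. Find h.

Write out the shoelace sum; only the two edges meeting at Q involve h:
2·Area = [(14·h − 7·(-8)) + (7·13 − (-2)·h)] + 290
       = 16·h + 437 = 517
⇒ h = 5.

5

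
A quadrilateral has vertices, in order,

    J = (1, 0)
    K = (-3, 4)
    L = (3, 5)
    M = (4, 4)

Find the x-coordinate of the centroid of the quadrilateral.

0.8

Apply the shoelace (surveyor's) formula. First the cross-terms c_i = x_i·y_{i+1} − x_{i+1}·y_i:
  4, -27, -8, -4  ⇒  2A = -35, A = -17.5.
Then Σ (x_i + x_{i+1})·c_i = -84, so x̄ = -84 / (6·(-17.5)) = 0.8.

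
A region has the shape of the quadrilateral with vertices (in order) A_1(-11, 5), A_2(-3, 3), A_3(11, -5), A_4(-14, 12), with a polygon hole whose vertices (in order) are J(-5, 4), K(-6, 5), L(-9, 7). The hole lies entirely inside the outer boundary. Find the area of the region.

Outer boundary:
A_1→A_2: (-11)(3) − (-3)(5) = -18
A_2→A_3: (-3)(-5) − (11)(3) = -18
A_3→A_4: (11)(12) − (-14)(-5) = 62
A_4→A_1: (-14)(5) − (-11)(12) = 62
Σ = 88
Area = |Σ|/2 = 44.
Hole:
Apply the surveyor's formula: 2A = Σ (x_i·y_{i+1} − x_{i+1}·y_i), indices taken mod 3.
J→K: (-5)(5) − (-6)(4) = -1
K→L: (-6)(7) − (-9)(5) = 3
L→J: (-9)(4) − (-5)(7) = -1
Σ = 1
Area = |Σ|/2 = 0.5.
Net area = 44 − 0.5 = 43.5.

43.5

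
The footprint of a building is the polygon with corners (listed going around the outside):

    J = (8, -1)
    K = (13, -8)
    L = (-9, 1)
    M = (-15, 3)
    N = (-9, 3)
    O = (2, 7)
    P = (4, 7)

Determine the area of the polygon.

141.5

Σ = (-51) + (-59) + (-12) + (-18) + (-69) + (-14) + (-60) = -283
Area = |Σ|/2 = 141.5.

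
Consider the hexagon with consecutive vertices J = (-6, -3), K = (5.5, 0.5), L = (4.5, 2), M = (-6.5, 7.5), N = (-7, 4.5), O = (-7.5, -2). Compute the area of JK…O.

Apply the surveyor's formula: 2A = Σ (x_i·y_{i+1} − x_{i+1}·y_i), indices taken mod 6.
J→K: (-6)(0.5) − (5.5)(-3) = 13.5
K→L: (5.5)(2) − (4.5)(0.5) = 8.75
L→M: (4.5)(7.5) − (-6.5)(2) = 46.75
M→N: (-6.5)(4.5) − (-7)(7.5) = 23.25
N→O: (-7)(-2) − (-7.5)(4.5) = 47.75
O→J: (-7.5)(-3) − (-6)(-2) = 10.5
Σ = 150.5
Area = |Σ|/2 = 75.25.

75.25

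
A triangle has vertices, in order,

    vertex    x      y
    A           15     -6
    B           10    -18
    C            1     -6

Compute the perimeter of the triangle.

42

|AB| = √((-5)² + (-12)²) = √169 = 13
|BC| = √((-9)² + (12)²) = √225 = 15
|CA| = √((14)² + (0)²) = √196 = 14
Perimeter = 13 + 15 + 14 = 42.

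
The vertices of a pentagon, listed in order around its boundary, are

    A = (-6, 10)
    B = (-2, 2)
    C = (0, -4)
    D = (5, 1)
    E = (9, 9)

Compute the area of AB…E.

108

Apply the shoelace formula: 2A = Σ (x_i·y_{i+1} − x_{i+1}·y_i), indices taken mod 5.
A→B: (-6)(2) − (-2)(10) = 8
B→C: (-2)(-4) − (0)(2) = 8
C→D: (0)(1) − (5)(-4) = 20
D→E: (5)(9) − (9)(1) = 36
E→A: (9)(10) − (-6)(9) = 144
Σ = 216
Area = |Σ|/2 = 108.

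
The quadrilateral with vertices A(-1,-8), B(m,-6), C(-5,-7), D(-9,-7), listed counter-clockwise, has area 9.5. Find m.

The doubled signed area Σ (x_i y_{i+1} − x_{i+1} y_i) is linear in m.
With m=0 it equals 13; the coefficient of m is 1 (from the two edges through B).
So 1·m + 13 = 2·9.5 = 19 ⇒ m = 6.

6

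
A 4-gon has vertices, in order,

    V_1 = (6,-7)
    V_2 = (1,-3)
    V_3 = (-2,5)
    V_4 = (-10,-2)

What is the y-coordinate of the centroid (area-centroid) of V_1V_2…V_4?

-39/31

Apply Gauss's area formula. First the cross-terms c_i = x_i·y_{i+1} − x_{i+1}·y_i:
  -11, -1, 54, 82  ⇒  2A = 124, A = 62.
Then Σ (y_i + y_{i+1})·c_i = -468, so ȳ = -468 / (6·62) = -39/31.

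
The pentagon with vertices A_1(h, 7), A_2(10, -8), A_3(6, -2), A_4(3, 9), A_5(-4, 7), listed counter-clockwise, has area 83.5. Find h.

-8

Write out the shoelace sum; only the two edges meeting at A_1 involve h:
2·Area = [((-4)·7 − h·7) + (h·(-8) − 10·7)] + 145
       = -15·h + 47 = 167
⇒ h = -8.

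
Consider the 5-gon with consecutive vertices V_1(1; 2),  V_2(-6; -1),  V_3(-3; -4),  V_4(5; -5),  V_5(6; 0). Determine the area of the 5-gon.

54.5

Apply the shoelace formula: 2A = Σ (x_i·y_{i+1} − x_{i+1}·y_i), indices taken mod 5.
Cross-terms: 11, 21, 35, 30, 12  ⇒  Σ = 109
Area = |Σ|/2 = 54.5.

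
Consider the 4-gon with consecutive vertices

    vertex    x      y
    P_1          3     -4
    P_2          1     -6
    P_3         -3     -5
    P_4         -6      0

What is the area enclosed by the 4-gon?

21.5

Apply the shoelace (surveyor's) formula: 2A = Σ (x_i·y_{i+1} − x_{i+1}·y_i), indices taken mod 4.
P_1→P_2: (3)(-6) − (1)(-4) = -14
P_2→P_3: (1)(-5) − (-3)(-6) = -23
P_3→P_4: (-3)(0) − (-6)(-5) = -30
P_4→P_1: (-6)(-4) − (3)(0) = 24
Σ = -43
Area = |Σ|/2 = 21.5.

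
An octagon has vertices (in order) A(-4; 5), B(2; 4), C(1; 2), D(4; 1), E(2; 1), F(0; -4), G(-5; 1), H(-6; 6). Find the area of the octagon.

44.5

A→B: (-4)(4) − (2)(5) = -26
B→C: (2)(2) − (1)(4) = 0
C→D: (1)(1) − (4)(2) = -7
D→E: (4)(1) − (2)(1) = 2
E→F: (2)(-4) − (0)(1) = -8
F→G: (0)(1) − (-5)(-4) = -20
G→H: (-5)(6) − (-6)(1) = -24
H→A: (-6)(5) − (-4)(6) = -6
Σ = -89
Area = |Σ|/2 = 44.5.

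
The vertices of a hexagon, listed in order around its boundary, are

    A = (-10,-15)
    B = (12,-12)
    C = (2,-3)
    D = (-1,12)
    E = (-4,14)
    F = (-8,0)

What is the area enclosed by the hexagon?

A→B: (-10)(-12) − (12)(-15) = 300
B→C: (12)(-3) − (2)(-12) = -12
C→D: (2)(12) − (-1)(-3) = 21
D→E: (-1)(14) − (-4)(12) = 34
E→F: (-4)(0) − (-8)(14) = 112
F→A: (-8)(-15) − (-10)(0) = 120
Σ = 575
Area = |Σ|/2 = 287.5.

287.5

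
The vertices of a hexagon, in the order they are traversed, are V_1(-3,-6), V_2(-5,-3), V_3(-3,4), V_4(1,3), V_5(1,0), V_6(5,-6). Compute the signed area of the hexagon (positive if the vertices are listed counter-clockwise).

V_1→V_2: (-3)(-3) − (-5)(-6) = -21
V_2→V_3: (-5)(4) − (-3)(-3) = -29
V_3→V_4: (-3)(3) − (1)(4) = -13
V_4→V_5: (1)(0) − (1)(3) = -3
V_5→V_6: (1)(-6) − (5)(0) = -6
V_6→V_1: (5)(-6) − (-3)(-6) = -48
Σ = -120
Signed area = Σ/2 = -60 (negative ⇒ clockwise traversal).

-60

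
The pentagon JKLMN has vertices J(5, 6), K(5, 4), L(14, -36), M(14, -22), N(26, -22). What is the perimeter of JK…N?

|JK| = √((0)² + (-2)²) = √4 = 2
|KL| = √((9)² + (-40)²) = √1681 = 41
|LM| = √((0)² + (14)²) = √196 = 14
|MN| = √((12)² + (0)²) = √144 = 12
|NJ| = √((-21)² + (28)²) = √1225 = 35
Perimeter = 2 + 41 + 14 + 12 + 35 = 104.

104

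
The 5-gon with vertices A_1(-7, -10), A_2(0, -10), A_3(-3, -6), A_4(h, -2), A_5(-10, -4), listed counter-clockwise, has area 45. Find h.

-4

The doubled signed area Σ (x_i y_{i+1} − x_{i+1} y_i) is linear in h.
With h=0 it equals 98; the coefficient of h is 2 (from the two edges through A_4).
So 2·h + 98 = 2·45 = 90 ⇒ h = -4.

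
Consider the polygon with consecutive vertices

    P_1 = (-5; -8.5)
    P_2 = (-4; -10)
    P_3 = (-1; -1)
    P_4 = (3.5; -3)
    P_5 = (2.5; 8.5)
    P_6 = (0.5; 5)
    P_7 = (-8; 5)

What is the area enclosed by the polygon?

98.75

Apply the shoelace formula: 2A = Σ (x_i·y_{i+1} − x_{i+1}·y_i), indices taken mod 7.
Cross-terms: 16, -6, 6.5, 37.25, 8.25, 42.5, 93  ⇒  Σ = 197.5
Area = |Σ|/2 = 98.75.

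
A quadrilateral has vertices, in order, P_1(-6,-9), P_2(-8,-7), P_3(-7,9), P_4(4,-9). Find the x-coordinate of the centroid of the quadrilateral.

-389/107

Apply the shoelace (surveyor's) formula. First the cross-terms c_i = x_i·y_{i+1} − x_{i+1}·y_i:
  -30, -121, 27, -90  ⇒  2A = -214, A = -107.
Then Σ (x_i + x_{i+1})·c_i = 2334, so x̄ = 2334 / (6·(-107)) = -389/107.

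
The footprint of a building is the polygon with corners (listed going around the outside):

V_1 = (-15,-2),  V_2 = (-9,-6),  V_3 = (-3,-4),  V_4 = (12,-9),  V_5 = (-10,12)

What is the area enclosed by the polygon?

Σ = (72) + (18) + (75) + (54) + (200) = 419
Area = |Σ|/2 = 209.5.

209.5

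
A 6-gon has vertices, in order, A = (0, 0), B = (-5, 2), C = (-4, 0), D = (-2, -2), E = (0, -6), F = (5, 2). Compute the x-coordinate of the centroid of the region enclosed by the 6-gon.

1/29

Apply Gauss's area formula. First the cross-terms c_i = x_i·y_{i+1} − x_{i+1}·y_i:
  0, 8, 8, 12, 30, 0  ⇒  2A = 58, A = 29.
Then Σ (x_i + x_{i+1})·c_i = 6, so x̄ = 6 / (6·29) = 1/29.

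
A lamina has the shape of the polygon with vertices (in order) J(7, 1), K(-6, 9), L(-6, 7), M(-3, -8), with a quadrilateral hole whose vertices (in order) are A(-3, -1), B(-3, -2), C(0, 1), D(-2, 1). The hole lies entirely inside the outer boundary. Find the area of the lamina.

98

Outer boundary:
Σ = (69) + (12) + (69) + (53) = 203
Area = |Σ|/2 = 101.5.
Hole:
Σ = (3) + (-3) + (2) + (5) = 7
Area = |Σ|/2 = 3.5.
Net area = 101.5 − 3.5 = 98.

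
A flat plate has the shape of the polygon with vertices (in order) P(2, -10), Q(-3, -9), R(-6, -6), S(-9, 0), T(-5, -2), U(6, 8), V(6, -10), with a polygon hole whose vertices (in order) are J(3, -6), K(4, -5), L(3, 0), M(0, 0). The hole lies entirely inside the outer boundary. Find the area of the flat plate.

Outer boundary:
Cross-terms: -48, -36, -54, 18, -28, -108, -40  ⇒  Σ = -296
Area = |Σ|/2 = 148.
Hole:
Apply Gauss's area formula: 2A = Σ (x_i·y_{i+1} − x_{i+1}·y_i), indices taken mod 4.
Cross-terms: 9, 15, 0, 0  ⇒  Σ = 24
Area = |Σ|/2 = 12.
Net area = 148 − 12 = 136.

136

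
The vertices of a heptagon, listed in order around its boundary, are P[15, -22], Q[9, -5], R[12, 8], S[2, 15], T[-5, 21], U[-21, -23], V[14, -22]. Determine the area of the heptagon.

949

Apply the shoelace formula: 2A = Σ (x_i·y_{i+1} − x_{i+1}·y_i), indices taken mod 7.
Σ = (123) + (132) + (164) + (117) + (556) + (784) + (22) = 1898
Area = |Σ|/2 = 949.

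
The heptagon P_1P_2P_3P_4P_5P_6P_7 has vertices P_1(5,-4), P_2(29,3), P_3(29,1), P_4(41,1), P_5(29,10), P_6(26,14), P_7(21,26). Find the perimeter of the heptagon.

|P_1P_2| = √((24)² + (7)²) = √625 = 25
|P_2P_3| = √((0)² + (-2)²) = √4 = 2
|P_3P_4| = √((12)² + (0)²) = √144 = 12
|P_4P_5| = √((-12)² + (9)²) = √225 = 15
|P_5P_6| = √((-3)² + (4)²) = √25 = 5
|P_6P_7| = √((-5)² + (12)²) = √169 = 13
|P_7P_1| = √((-16)² + (-30)²) = √1156 = 34
Perimeter = 25 + 2 + 12 + 15 + 5 + 13 + 34 = 106.

106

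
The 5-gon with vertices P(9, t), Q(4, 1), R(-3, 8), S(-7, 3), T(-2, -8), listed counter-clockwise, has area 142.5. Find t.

Write out the shoelace sum; only the two edges meeting at P involve t:
2·Area = [((-2)·t − 9·(-8)) + (9·1 − 4·t)] + 144
       = -6·t + 225 = 285
⇒ t = -10.

-10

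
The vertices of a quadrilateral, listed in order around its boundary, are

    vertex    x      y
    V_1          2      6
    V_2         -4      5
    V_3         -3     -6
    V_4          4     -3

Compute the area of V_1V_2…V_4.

Apply the shoelace formula: 2A = Σ (x_i·y_{i+1} − x_{i+1}·y_i), indices taken mod 4.
Σ = (34) + (39) + (33) + (30) = 136
Area = |Σ|/2 = 68.

68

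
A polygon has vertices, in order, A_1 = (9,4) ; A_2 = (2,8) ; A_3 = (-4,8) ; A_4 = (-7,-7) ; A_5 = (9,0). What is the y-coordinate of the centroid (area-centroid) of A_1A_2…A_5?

Apply the shoelace formula. First the cross-terms c_i = x_i·y_{i+1} − x_{i+1}·y_i:
  64, 48, 84, 63, 36  ⇒  2A = 295, A = 147.5.
Then Σ (y_i + y_{i+1})·c_i = 1323, so ȳ = 1323 / (6·147.5) = 441/295.

441/295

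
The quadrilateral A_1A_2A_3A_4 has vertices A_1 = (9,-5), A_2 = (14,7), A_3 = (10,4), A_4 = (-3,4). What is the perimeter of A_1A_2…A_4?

46

|A_1A_2| = √((5)² + (12)²) = √169 = 13
|A_2A_3| = √((-4)² + (-3)²) = √25 = 5
|A_3A_4| = √((-13)² + (0)²) = √169 = 13
|A_4A_1| = √((12)² + (-9)²) = √225 = 15
Perimeter = 13 + 5 + 13 + 15 = 46.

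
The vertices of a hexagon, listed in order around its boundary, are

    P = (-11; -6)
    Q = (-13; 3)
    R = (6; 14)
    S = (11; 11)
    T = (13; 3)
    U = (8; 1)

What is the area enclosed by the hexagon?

278.5

Σ = (-111) + (-200) + (-88) + (-110) + (-11) + (-37) = -557
Area = |Σ|/2 = 278.5.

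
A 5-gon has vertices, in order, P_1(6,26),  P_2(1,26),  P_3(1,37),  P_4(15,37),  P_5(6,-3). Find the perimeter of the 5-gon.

|P_1P_2| = √((-5)² + (0)²) = √25 = 5
|P_2P_3| = √((0)² + (11)²) = √121 = 11
|P_3P_4| = √((14)² + (0)²) = √196 = 14
|P_4P_5| = √((-9)² + (-40)²) = √1681 = 41
|P_5P_1| = √((0)² + (29)²) = √841 = 29
Perimeter = 5 + 11 + 14 + 41 + 29 = 100.

100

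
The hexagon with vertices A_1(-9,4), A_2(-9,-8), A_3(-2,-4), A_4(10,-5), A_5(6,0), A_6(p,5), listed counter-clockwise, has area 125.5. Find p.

The doubled signed area Σ (x_i y_{i+1} − x_{i+1} y_i) is linear in p.
With p=0 it equals 283; the coefficient of p is 4 (from the two edges through A_6).
So 4·p + 283 = 2·125.5 = 251 ⇒ p = -8.

-8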